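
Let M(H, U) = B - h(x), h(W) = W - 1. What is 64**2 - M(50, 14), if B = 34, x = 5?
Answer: 4066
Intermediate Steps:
h(W) = -1 + W
M(H, U) = 30 (M(H, U) = 34 - (-1 + 5) = 34 - 1*4 = 34 - 4 = 30)
64**2 - M(50, 14) = 64**2 - 1*30 = 4096 - 30 = 4066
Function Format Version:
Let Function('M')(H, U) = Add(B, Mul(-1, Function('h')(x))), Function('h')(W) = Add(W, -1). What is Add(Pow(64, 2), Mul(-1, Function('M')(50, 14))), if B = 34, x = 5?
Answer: 4066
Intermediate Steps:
Function('h')(W) = Add(-1, W)
Function('M')(H, U) = 30 (Function('M')(H, U) = Add(34, Mul(-1, Add(-1, 5))) = Add(34, Mul(-1, 4)) = Add(34, -4) = 30)
Add(Pow(64, 2), Mul(-1, Function('M')(50, 14))) = Add(Pow(64, 2), Mul(-1, 30)) = Add(4096, -30) = 4066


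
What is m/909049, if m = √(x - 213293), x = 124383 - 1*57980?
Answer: I*√146890/909049 ≈ 0.00042161*I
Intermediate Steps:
x = 66403 (x = 124383 - 57980 = 66403)
m = I*√146890 (m = √(66403 - 213293) = √(-146890) = I*√146890 ≈ 383.26*I)
m/909049 = (I*√146890)/909049 = (I*√146890)*(1/909049) = I*√146890/909049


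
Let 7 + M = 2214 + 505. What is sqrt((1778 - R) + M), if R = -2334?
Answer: 2*sqrt(1706) ≈ 82.608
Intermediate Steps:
M = 2712 (M = -7 + (2214 + 505) = -7 + 2719 = 2712)
sqrt((1778 - R) + M) = sqrt((1778 - 1*(-2334)) + 2712) = sqrt((1778 + 2334) + 2712) = sqrt(4112 + 2712) = sqrt(6824) = 2*sqrt(1706)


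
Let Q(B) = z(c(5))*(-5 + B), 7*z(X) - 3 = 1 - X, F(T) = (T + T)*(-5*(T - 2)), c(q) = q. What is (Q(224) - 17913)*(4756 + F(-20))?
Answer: -44717160/7 ≈ -6.3882e+6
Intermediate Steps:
F(T) = 2*T*(10 - 5*T) (F(T) = (2*T)*(-5*(-2 + T)) = (2*T)*(10 - 5*T) = 2*T*(10 - 5*T))
z(X) = 4/7 - X/7 (z(X) = 3/7 + (1 - X)/7 = 3/7 + (⅐ - X/7) = 4/7 - X/7)
Q(B) = 5/7 - B/7 (Q(B) = (4/7 - ⅐*5)*(-5 + B) = (4/7 - 5/7)*(-5 + B) = -(-5 + B)/7 = 5/7 - B/7)
(Q(224) - 17913)*(4756 + F(-20)) = ((5/7 - ⅐*224) - 17913)*(4756 + 10*(-20)*(2 - 1*(-20))) = ((5/7 - 32) - 17913)*(4756 + 10*(-20)*(2 + 20)) = (-219/7 - 17913)*(4756 + 10*(-20)*22) = -125610*(4756 - 4400)/7 = -125610/7*356 = -44717160/7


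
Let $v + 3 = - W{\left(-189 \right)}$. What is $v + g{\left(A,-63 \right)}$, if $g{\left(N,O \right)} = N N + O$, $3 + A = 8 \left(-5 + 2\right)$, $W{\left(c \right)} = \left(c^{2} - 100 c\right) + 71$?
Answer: $-54029$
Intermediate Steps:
$W{\left(c \right)} = 71 + c^{2} - 100 c$
$A = -27$ ($A = -3 + 8 \left(-5 + 2\right) = -3 + 8 \left(-3\right) = -3 - 24 = -27$)
$v = -54695$ ($v = -3 - \left(71 + \left(-189\right)^{2} - -18900\right) = -3 - \left(71 + 35721 + 18900\right) = -3 - 54692 = -54695$)
$g{\left(N,O \right)} = O + N^{2}$ ($g{\left(N,O \right)} = N^{2} + O = O + N^{2}$)
$v + g{\left(A,-63 \right)} = -54695 - \left(63 - \left(-27\right)^{2}\right) = -54695 + \left(-63 + 729\right) = -54695 + 666 = -54029$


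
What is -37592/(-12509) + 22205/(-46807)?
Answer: 1481806399/585508763 ≈ 2.5308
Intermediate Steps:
-37592/(-12509) + 22205/(-46807) = -37592*(-1/12509) + 22205*(-1/46807) = 37592/12509 - 22205/46807 = 1481806399/585508763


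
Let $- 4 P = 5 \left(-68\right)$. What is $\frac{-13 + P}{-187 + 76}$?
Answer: $- \frac{24}{37} \approx -0.64865$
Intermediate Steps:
$P = 85$ ($P = - \frac{5 \left(-68\right)}{4} = \left(- \frac{1}{4}\right) \left(-340\right) = 85$)
$\frac{-13 + P}{-187 + 76} = \frac{-13 + 85}{-187 + 76} = \frac{72}{-111} = 72 \left(- \frac{1}{111}\right) = - \frac{24}{37}$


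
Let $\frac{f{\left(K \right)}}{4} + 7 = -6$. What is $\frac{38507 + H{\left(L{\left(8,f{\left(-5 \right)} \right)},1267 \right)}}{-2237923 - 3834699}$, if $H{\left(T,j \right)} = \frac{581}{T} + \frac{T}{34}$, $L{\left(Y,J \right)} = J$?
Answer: $- \frac{34028959}{5368197848} \approx -0.006339$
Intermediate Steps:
$f{\left(K \right)} = -52$ ($f{\left(K \right)} = -28 + 4 \left(-6\right) = -28 - 24 = -52$)
$H{\left(T,j \right)} = \frac{581}{T} + \frac{T}{34}$ ($H{\left(T,j \right)} = \frac{581}{T} + T \frac{1}{34} = \frac{581}{T} + \frac{T}{34}$)
$\frac{38507 + H{\left(L{\left(8,f{\left(-5 \right)} \right)},1267 \right)}}{-2237923 - 3834699} = \frac{38507 + \left(\frac{581}{-52} + \frac{1}{34} \left(-52\right)\right)}{-2237923 - 3834699} = \frac{38507 + \left(581 \left(- \frac{1}{52}\right) - \frac{26}{17}\right)}{-6072622} = \left(38507 - \frac{11229}{884}\right) \left(- \frac{1}{6072622}\right) = \frac{34028959}{884} \left(- \frac{1}{6072622}\right) = - \frac{34028959}{5368197848}$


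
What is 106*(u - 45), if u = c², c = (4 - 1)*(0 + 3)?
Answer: 3816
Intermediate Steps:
c = 9 (c = 3*3 = 9)
u = 81 (u = 9² = 81)
106*(u - 45) = 106*(81 - 45) = 106*36 = 3816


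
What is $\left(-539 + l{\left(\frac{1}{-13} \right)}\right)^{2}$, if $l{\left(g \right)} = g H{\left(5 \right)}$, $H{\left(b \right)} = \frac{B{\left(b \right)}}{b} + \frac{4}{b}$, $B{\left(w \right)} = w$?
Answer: $\frac{1228081936}{4225} \approx 2.9067 \cdot 10^{5}$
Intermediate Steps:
$H{\left(b \right)} = 1 + \frac{4}{b}$ ($H{\left(b \right)} = \frac{b}{b} + \frac{4}{b} = 1 + \frac{4}{b}$)
$l{\left(g \right)} = \frac{9 g}{5}$ ($l{\left(g \right)} = g \frac{4 + 5}{5} = g \frac{1}{5} \cdot 9 = g \frac{9}{5} = \frac{9 g}{5}$)
$\left(-539 + l{\left(\frac{1}{-13} \right)}\right)^{2} = \left(-539 + \frac{9}{5 \left(-13\right)}\right)^{2} = \left(-539 + \frac{9}{5} \left(- \frac{1}{13}\right)\right)^{2} = \left(-539 - \frac{9}{65}\right)^{2} = \left(- \frac{35044}{65}\right)^{2} = \frac{1228081936}{4225}$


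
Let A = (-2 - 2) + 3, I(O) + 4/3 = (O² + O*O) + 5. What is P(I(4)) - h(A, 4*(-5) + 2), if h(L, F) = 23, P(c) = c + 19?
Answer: 95/3 ≈ 31.667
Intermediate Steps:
I(O) = 11/3 + 2*O² (I(O) = -4/3 + ((O² + O*O) + 5) = -4/3 + ((O² + O²) + 5) = -4/3 + (2*O² + 5) = -4/3 + (5 + 2*O²) = 11/3 + 2*O²)
P(c) = 19 + c
A = -1 (A = -4 + 3 = -1)
P(I(4)) - h(A, 4*(-5) + 2) = (19 + (11/3 + 2*4²)) - 1*23 = (19 + (11/3 + 2*16)) - 23 = (19 + (11/3 + 32)) - 23 = (19 + 107/3) - 23 = 164/3 - 23 = 95/3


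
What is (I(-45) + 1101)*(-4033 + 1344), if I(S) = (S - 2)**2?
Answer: -8900590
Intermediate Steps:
I(S) = (-2 + S)**2
(I(-45) + 1101)*(-4033 + 1344) = ((-2 - 45)**2 + 1101)*(-4033 + 1344) = ((-47)**2 + 1101)*(-2689) = (2209 + 1101)*(-2689) = 3310*(-2689) = -8900590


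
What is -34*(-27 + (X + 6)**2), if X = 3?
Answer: -1836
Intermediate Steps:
-34*(-27 + (X + 6)**2) = -34*(-27 + (3 + 6)**2) = -34*(-27 + 9**2) = -34*(-27 + 81) = -34*54 = -1836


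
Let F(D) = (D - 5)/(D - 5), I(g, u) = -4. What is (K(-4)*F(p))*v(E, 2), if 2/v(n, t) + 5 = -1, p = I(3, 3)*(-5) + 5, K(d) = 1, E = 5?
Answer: -⅓ ≈ -0.33333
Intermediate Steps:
p = 25 (p = -4*(-5) + 5 = 20 + 5 = 25)
v(n, t) = -⅓ (v(n, t) = 2/(-5 - 1) = 2/(-6) = 2*(-⅙) = -⅓)
F(D) = 1 (F(D) = (-5 + D)/(-5 + D) = 1)
(K(-4)*F(p))*v(E, 2) = (1*1)*(-⅓) = 1*(-⅓) = -⅓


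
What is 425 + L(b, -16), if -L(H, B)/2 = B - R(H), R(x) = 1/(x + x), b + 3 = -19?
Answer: 10053/22 ≈ 456.95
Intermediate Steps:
b = -22 (b = -3 - 19 = -22)
R(x) = 1/(2*x)
L(H, B) = 1/H - 2*B (L(H, B) = -2*(B - 1/(2*H)) = 1/H - 2*B)
425 + L(b, -16) = 425 + (1/(-22) - 2*(-16)) = 425 + (-1/22 + 32) = 425 + 703/22 = 10053/22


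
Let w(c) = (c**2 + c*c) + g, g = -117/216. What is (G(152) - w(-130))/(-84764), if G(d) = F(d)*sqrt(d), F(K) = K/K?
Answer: 811187/2034336 - sqrt(38)/42382 ≈ 0.39860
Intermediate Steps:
F(K) = 1
G(d) = sqrt(d) (G(d) = 1*sqrt(d) = sqrt(d))
g = -13/24 (g = -117*1/216 = -13/24 ≈ -0.54167)
w(c) = -13/24 + 2*c**2 (w(c) = (c**2 + c*c) - 13/24 = (c**2 + c**2) - 13/24 = 2*c**2 - 13/24 = -13/24 + 2*c**2)
(G(152) - w(-130))/(-84764) = (sqrt(152) - (-13/24 + 2*(-130)**2))/(-84764) = (2*sqrt(38) - (-13/24 + 2*16900))*(-1/84764) = (2*sqrt(38) - (-13/24 + 33800))*(-1/84764) = (2*sqrt(38) - 1*811187/24)*(-1/84764) = (2*sqrt(38) - 811187/24)*(-1/84764) = (-811187/24 + 2*sqrt(38))*(-1/84764) = 811187/2034336 - sqrt(38)/42382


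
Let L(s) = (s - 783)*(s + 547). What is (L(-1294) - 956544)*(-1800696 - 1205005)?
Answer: -1788316952475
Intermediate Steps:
L(s) = (-783 + s)*(547 + s)
(L(-1294) - 956544)*(-1800696 - 1205005) = ((-428301 + (-1294)² - 236*(-1294)) - 956544)*(-1800696 - 1205005) = ((-428301 + 1674436 + 305384) - 956544)*(-3005701) = (1551519 - 956544)*(-3005701) = 594975*(-3005701) = -1788316952475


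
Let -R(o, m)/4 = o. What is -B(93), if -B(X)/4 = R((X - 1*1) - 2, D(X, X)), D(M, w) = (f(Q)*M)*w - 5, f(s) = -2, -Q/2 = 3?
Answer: -1440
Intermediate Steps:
Q = -6 (Q = -2*3 = -6)
D(M, w) = -5 - 2*M*w (D(M, w) = (-2*M)*w - 5 = -2*M*w - 5 = -5 - 2*M*w)
R(o, m) = -4*o
B(X) = -48 + 16*X (B(X) = -(-16)*((X - 1*1) - 2) = -(-16)*((X - 1) - 2) = -(-16)*((-1 + X) - 2) = -(-16)*(-3 + X) = -4*(12 - 4*X) = -48 + 16*X)
-B(93) = -(-48 + 16*93) = -(-48 + 1488) = -1*1440 = -1440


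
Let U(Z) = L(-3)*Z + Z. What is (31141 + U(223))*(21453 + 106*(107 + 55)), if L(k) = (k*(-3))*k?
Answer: 978873375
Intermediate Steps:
L(k) = -3*k² (L(k) = (-3*k)*k = -3*k²)
U(Z) = -26*Z (U(Z) = (-3*(-3)²)*Z + Z = (-3*9)*Z + Z = -27*Z + Z = -26*Z)
(31141 + U(223))*(21453 + 106*(107 + 55)) = (31141 - 26*223)*(21453 + 106*(107 + 55)) = (31141 - 5798)*(21453 + 106*162) = 25343*(21453 + 17172) = 25343*38625 = 978873375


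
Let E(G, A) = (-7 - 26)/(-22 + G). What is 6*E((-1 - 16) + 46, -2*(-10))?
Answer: -198/7 ≈ -28.286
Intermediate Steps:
E(G, A) = -33/(-22 + G)
6*E((-1 - 16) + 46, -2*(-10)) = 6*(-33/(-22 + ((-1 - 16) + 46))) = 6*(-33/(-22 + (-17 + 46))) = 6*(-33/(-22 + 29)) = 6*(-33/7) = -198/7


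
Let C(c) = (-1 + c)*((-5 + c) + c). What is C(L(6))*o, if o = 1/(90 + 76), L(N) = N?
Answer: 35/166 ≈ 0.21084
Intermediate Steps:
o = 1/166 ≈ 0.0060241
C(c) = (-1 + c)*(-5 + 2*c)
C(L(6))*o = (5 - 7*6 + 2*6**2)*(1/166) = (5 - 42 + 2*36)*(1/166) = (5 - 42 + 72)*(1/166) = 35*(1/166) = 35/166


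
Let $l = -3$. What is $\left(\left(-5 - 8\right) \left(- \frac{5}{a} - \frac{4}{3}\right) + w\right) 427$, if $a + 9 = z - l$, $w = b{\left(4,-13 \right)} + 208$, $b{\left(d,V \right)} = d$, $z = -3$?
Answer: $\frac{853573}{9} \approx 94842.0$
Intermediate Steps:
$w = 212$ ($w = 4 + 208 = 212$)
$a = -9$ ($a = -9 - 0 = -9 + \left(-3 + 3\right) = -9 + 0 = -9$)
$\left(\left(-5 - 8\right) \left(- \frac{5}{a} - \frac{4}{3}\right) + w\right) 427 = \left(\left(-5 - 8\right) \left(- \frac{5}{-9} - \frac{4}{3}\right) + 212\right) 427 = \left(- 13 \left(\left(-5\right) \left(- \frac{1}{9}\right) - \frac{4}{3}\right) + 212\right) 427 = \left(- 13 \left(\frac{5}{9} - \frac{4}{3}\right) + 212\right) 427 = \left(\left(-13\right) \left(- \frac{7}{9}\right) + 212\right) 427 = \left(\frac{91}{9} + 212\right) 427 = \frac{1999}{9} \cdot 427 = \frac{853573}{9}$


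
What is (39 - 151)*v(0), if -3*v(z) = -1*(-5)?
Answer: 560/3 ≈ 186.67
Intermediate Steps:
v(z) = -5/3 (v(z) = -(-1)*(-5)/3 = -⅓*5 = -5/3)
(39 - 151)*v(0) = (39 - 151)*(-5/3) = -112*(-5/3) = 560/3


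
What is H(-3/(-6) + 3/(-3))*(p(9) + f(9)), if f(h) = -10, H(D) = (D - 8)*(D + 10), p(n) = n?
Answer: 323/4 ≈ 80.750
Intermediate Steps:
H(D) = (-8 + D)*(10 + D)
H(-3/(-6) + 3/(-3))*(p(9) + f(9)) = (-80 + (-3/(-6) + 3/(-3))² + 2*(-3/(-6) + 3/(-3)))*(9 - 10) = (-80 + (-3*(-⅙) + 3*(-⅓))² + 2*(-3*(-⅙) + 3*(-⅓)))*(-1) = (-80 + (½ - 1)² + 2*(½ - 1))*(-1) = (-80 + (-½)² + 2*(-½))*(-1) = (-80 + ¼ - 1)*(-1) = -323/4*(-1) = 323/4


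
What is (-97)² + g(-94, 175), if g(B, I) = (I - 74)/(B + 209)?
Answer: 1082136/115 ≈ 9409.9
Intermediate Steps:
g(B, I) = (-74 + I)/(209 + B)
(-97)² + g(-94, 175) = (-97)² + (-74 + 175)/(209 - 94) = 9409 + 101/115 = 1082136/115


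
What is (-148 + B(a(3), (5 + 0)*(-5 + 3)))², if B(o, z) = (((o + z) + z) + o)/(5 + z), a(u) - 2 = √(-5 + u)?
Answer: 524168/25 + 2896*I*√2/25 ≈ 20967.0 + 163.82*I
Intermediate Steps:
a(u) = 2 + √(-5 + u)
B(o, z) = (2*o + 2*z)/(5 + z) (B(o, z) = ((o + 2*z) + o)/(5 + z) = (2*o + 2*z)/(5 + z))
(-148 + B(a(3), (5 + 0)*(-5 + 3)))² = (-148 + 2*((2 + √(-5 + 3)) + (5 + 0)*(-5 + 3))/(5 + (5 + 0)*(-5 + 3)))² = (-148 + 2*((2 + √(-2)) + 5*(-2))/(5 + 5*(-2)))² = (-148 + 2*((2 + I*√2) - 10)/(5 - 10))² = (-148 + 2*(-8 + I*√2)/(-5))² = (-148 + 2*(-⅕)*(-8 + I*√2))² = (-148 + (16/5 - 2*I*√2/5))² = (-724/5 - 2*I*√2/5)²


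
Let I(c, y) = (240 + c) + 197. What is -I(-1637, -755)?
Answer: 1200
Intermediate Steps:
I(c, y) = 437 + c
-I(-1637, -755) = -(437 - 1637) = -1*(-1200) = 1200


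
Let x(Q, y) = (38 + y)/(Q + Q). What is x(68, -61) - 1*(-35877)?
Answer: 4879249/136 ≈ 35877.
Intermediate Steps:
x(Q, y) = (38 + y)/(2*Q) (x(Q, y) = (38 + y)/((2*Q)) = (38 + y)*(1/(2*Q)) = (38 + y)/(2*Q))
x(68, -61) - 1*(-35877) = (½)*(38 - 61)/68 - 1*(-35877) = (½)*(1/68)*(-23) + 35877 = -23/136 + 35877 = 4879249/136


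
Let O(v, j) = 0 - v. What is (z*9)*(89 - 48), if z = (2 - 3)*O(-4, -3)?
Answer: -1476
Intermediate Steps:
O(v, j) = -v
z = -4 (z = (2 - 3)*(-1*(-4)) = -1*4 = -4)
(z*9)*(89 - 48) = (-4*9)*(89 - 48) = -36*41 = -1476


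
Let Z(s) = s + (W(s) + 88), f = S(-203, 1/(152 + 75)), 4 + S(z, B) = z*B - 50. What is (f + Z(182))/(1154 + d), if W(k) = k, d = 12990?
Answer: 90143/3210688 ≈ 0.028076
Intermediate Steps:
S(z, B) = -54 + B*z (S(z, B) = -4 + (z*B - 50) = -4 + (B*z - 50) = -4 + (-50 + B*z) = -54 + B*z)
f = -12461/227 (f = -54 - 203/(152 + 75) = -54 - 203/227 = -12461/227 ≈ -54.894)
Z(s) = 88 + 2*s (Z(s) = s + (s + 88) = s + (88 + s) = 88 + 2*s)
(f + Z(182))/(1154 + d) = (-12461/227 + (88 + 2*182))/(1154 + 12990) = (-12461/227 + (88 + 364))/14144 = (-12461/227 + 452)*(1/14144) = (90143/227)*(1/14144) = 90143/3210688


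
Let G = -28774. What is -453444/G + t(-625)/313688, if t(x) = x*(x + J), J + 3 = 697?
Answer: 70499531361/4513029256 ≈ 15.621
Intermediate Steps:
J = 694 (J = -3 + 697 = 694)
t(x) = x*(694 + x) (t(x) = x*(x + 694) = x*(694 + x))
-453444/G + t(-625)/313688 = -453444/(-28774) - 625*(694 - 625)/313688 = -453444*(-1/28774) - 625*69*(1/313688) = 226722/14387 - 43125*1/313688 = 226722/14387 - 43125/313688 = 70499531361/4513029256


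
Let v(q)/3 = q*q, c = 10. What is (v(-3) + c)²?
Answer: 1369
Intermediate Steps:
v(q) = 3*q² (v(q) = 3*(q*q) = 3*q²)
(v(-3) + c)² = (3*(-3)² + 10)² = (3*9 + 10)² = (27 + 10)² = 37² = 1369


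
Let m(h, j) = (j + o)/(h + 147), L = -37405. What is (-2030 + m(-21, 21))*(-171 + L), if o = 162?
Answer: 228674116/3 ≈ 7.6225e+7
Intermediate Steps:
m(h, j) = (162 + j)/(147 + h) (m(h, j) = (j + 162)/(h + 147) = (162 + j)/(147 + h))
(-2030 + m(-21, 21))*(-171 + L) = (-2030 + (162 + 21)/(147 - 21))*(-171 - 37405) = (-2030 + 183/126)*(-37576) = (-2030 + (1/126)*183)*(-37576) = (-2030 + 61/42)*(-37576) = -85199/42*(-37576) = 228674116/3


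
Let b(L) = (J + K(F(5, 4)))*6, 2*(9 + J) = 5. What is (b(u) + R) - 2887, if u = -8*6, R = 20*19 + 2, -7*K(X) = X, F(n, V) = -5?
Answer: -17778/7 ≈ -2539.7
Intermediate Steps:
K(X) = -X/7
J = -13/2 (J = -9 + (½)*5 = -9 + 5/2 = -13/2 ≈ -6.5000)
R = 382 (R = 380 + 2 = 382)
u = -48
b(L) = -243/7 (b(L) = (-13/2 - ⅐*(-5))*6 = (-13/2 + 5/7)*6 = -81/14*6 = -243/7)
(b(u) + R) - 2887 = (-243/7 + 382) - 2887 = 2431/7 - 2887 = -17778/7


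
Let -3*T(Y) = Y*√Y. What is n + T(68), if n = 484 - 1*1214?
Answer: -730 - 136*√17/3 ≈ -916.91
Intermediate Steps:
n = -730 (n = 484 - 1214 = -730)
T(Y) = -Y^(3/2)/3 (T(Y) = -Y*√Y/3 = -Y^(3/2)/3)
n + T(68) = -730 - 136*√17/3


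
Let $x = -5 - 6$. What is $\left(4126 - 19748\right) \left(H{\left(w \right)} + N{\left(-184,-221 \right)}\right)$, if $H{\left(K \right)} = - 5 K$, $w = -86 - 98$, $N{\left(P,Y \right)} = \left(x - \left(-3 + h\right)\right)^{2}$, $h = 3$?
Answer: $-16262502$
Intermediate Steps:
$x = -11$ ($x = -5 - 6 = -11$)
$N{\left(P,Y \right)} = 121$ ($N{\left(P,Y \right)} = \left(-11 + \left(3 - 3\right)\right)^{2} = \left(-11 + 0\right)^{2} = \left(-11\right)^{2} = 121$)
$w = -184$
$\left(4126 - 19748\right) \left(H{\left(w \right)} + N{\left(-184,-221 \right)}\right) = \left(4126 - 19748\right) \left(\left(-5\right) \left(-184\right) + 121\right) = - 15622 \left(920 + 121\right) = \left(-15622\right) 1041 = -16262502$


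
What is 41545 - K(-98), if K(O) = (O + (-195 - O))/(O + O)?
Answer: 8142625/196 ≈ 41544.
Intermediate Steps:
K(O) = -195/(2*O) (K(O) = -195*1/(2*O) = -195/(2*O))
41545 - K(-98) = 41545 - (-195)/(2*(-98)) = 41545 - (-195)*(-1)/(2*98) = 41545 - 1*195/196 = 41545 - 195/196 = 8142625/196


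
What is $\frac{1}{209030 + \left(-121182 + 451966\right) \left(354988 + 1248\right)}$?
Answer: $\frac{1}{117837378054} \approx 8.4863 \cdot 10^{-12}$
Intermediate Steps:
$\frac{1}{209030 + \left(-121182 + 451966\right) \left(354988 + 1248\right)} = \frac{1}{209030 + 330784 \cdot 356236} = \frac{1}{209030 + 117837169024} = \frac{1}{117837378054}$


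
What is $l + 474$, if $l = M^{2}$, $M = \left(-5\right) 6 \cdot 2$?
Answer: $4074$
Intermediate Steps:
$M = -60$ ($M = \left(-30\right) 2 = -60$)
$l = 3600$ ($l = \left(-60\right)^{2} = 3600$)
$l + 474 = 3600 + 474 = 4074$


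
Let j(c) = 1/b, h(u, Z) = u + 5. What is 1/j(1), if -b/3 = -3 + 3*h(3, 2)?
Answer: -63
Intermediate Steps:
h(u, Z) = 5 + u
b = -63 (b = -3*(-3 + 3*(5 + 3)) = -3*(-3 + 3*8) = -3*(-3 + 24) = -3*21 = -63)
j(c) = -1/63 (j(c) = 1/(-63) = -1/63)
1/j(1) = 1/(-1/63) = -63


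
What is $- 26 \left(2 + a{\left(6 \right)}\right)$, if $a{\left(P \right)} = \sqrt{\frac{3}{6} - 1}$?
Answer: $-52 - 13 i \sqrt{2} \approx -52.0 - 18.385 i$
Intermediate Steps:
$a{\left(P \right)} = \frac{i \sqrt{2}}{2}$ ($a{\left(P \right)} = \sqrt{3 \cdot \frac{1}{6} - 1} = \sqrt{\frac{1}{2} - 1} = \sqrt{- \frac{1}{2}} = \frac{i \sqrt{2}}{2}$)
$- 26 \left(2 + a{\left(6 \right)}\right) = - 26 \left(2 + \frac{i \sqrt{2}}{2}\right) = -52 - 13 i \sqrt{2}$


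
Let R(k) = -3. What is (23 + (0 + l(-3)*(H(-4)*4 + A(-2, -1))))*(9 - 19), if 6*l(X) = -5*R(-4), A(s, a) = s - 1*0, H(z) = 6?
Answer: -780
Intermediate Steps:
A(s, a) = s (A(s, a) = s + 0 = s)
l(X) = 5/2 (l(X) = (-5*(-3))/6 = (1/6)*15 = 5/2)
(23 + (0 + l(-3)*(H(-4)*4 + A(-2, -1))))*(9 - 19) = (23 + (0 + 5*(6*4 - 2)/2))*(9 - 19) = (23 + (0 + 5*(24 - 2)/2))*(-10) = (23 + (0 + (5/2)*22))*(-10) = (23 + (0 + 55))*(-10) = (23 + 55)*(-10) = 78*(-10) = -780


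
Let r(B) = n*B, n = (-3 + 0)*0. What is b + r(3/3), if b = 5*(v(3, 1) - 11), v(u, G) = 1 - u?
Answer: -65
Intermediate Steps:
n = 0 (n = -3*0 = 0)
b = -65 (b = 5*((1 - 1*3) - 11) = 5*((1 - 3) - 11) = 5*(-2 - 11) = 5*(-13) = -65)
r(B) = 0 (r(B) = 0*B = 0)
b + r(3/3) = -65 + 0 = -65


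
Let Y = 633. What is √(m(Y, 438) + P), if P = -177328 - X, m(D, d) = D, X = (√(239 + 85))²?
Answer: I*√177019 ≈ 420.74*I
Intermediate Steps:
X = 324 (X = (√324)² = 18² = 324)
P = -177652 (P = -177328 - 1*324 = -177328 - 324 = -177652)
√(m(Y, 438) + P) = √(633 - 177652) = √(-177019) = I*√177019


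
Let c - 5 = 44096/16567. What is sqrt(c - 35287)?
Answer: 3*I*sqrt(1075884538274)/16567 ≈ 187.83*I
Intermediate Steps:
c = 126931/16567 (c = 5 + 44096/16567 = 126931/16567 ≈ 7.6617)
sqrt(c - 35287) = sqrt(126931/16567 - 35287) = sqrt(-584472798/16567) = 3*I*sqrt(1075884538274)/16567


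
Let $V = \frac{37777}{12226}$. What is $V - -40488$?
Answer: $\frac{495044065}{12226} \approx 40491.0$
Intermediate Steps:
$V = \frac{37777}{12226}$ ($V = 37777 \cdot \frac{1}{12226} = \frac{37777}{12226} \approx 3.0899$)
$V - -40488 = \frac{37777}{12226} - -40488 = \frac{37777}{12226} + 40488 = \frac{495044065}{12226}$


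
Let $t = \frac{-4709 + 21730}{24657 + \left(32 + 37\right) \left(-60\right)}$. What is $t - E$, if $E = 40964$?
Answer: $- \frac{840441367}{20517} \approx -40963.0$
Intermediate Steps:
$t = \frac{17021}{20517}$ ($t = \frac{17021}{24657 + 69 \left(-60\right)} = \frac{17021}{24657 - 4140} = \frac{17021}{20517} \approx 0.82961$)
$t - E = \frac{17021}{20517} - 40964 = - \frac{840441367}{20517}$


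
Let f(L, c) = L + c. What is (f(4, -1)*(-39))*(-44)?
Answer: 5148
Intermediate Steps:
(f(4, -1)*(-39))*(-44) = ((4 - 1)*(-39))*(-44) = (3*(-39))*(-44) = -117*(-44) = 5148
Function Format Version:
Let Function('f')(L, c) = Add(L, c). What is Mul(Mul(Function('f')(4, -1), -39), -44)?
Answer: 5148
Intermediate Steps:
Mul(Mul(Function('f')(4, -1), -39), -44) = Mul(Mul(Add(4, -1), -39), -44) = Mul(Mul(3, -39), -44) = Mul(-117, -44) = 5148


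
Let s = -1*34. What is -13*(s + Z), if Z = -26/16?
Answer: 3705/8 ≈ 463.13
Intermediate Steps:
Z = -13/8 (Z = -26*1/16 = -13/8 ≈ -1.6250)
s = -34
-13*(s + Z) = -13*(-34 - 13/8) = -13*(-285/8) = 3705/8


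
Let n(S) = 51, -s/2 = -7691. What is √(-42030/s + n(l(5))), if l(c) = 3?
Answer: √2855099166/7691 ≈ 6.9475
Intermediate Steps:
s = 15382 (s = -2*(-7691) = 15382)
√(-42030/s + n(l(5))) = √(-42030/15382 + 51) = √(-42030*1/15382 + 51) = √(-21015/7691 + 51) = √(371226/7691) = √2855099166/7691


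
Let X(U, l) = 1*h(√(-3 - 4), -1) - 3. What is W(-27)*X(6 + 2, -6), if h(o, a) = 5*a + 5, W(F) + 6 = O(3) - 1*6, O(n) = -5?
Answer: 51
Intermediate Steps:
W(F) = -17 (W(F) = -6 + (-5 - 1*6) = -6 + (-5 - 6) = -6 - 11 = -17)
h(o, a) = 5 + 5*a
X(U, l) = -3 (X(U, l) = 1*(5 + 5*(-1)) - 3 = 1*(5 - 5) - 3 = 1*0 - 3 = 0 - 3 = -3)
W(-27)*X(6 + 2, -6) = -17*(-3) = 51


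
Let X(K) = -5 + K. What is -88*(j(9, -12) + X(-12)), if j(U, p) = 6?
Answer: 968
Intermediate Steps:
-88*(j(9, -12) + X(-12)) = -88*(6 + (-5 - 12)) = -88*(6 - 17) = -88*(-11) = 968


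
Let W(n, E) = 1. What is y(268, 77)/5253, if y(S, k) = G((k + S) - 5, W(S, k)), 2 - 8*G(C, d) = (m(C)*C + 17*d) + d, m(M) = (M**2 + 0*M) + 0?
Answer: -4913002/5253 ≈ -935.28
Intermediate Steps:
m(M) = M**2 (m(M) = (M**2 + 0) + 0 = M**2 + 0 = M**2)
G(C, d) = 1/4 - 9*d/4 - C**3/8 (G(C, d) = 1/4 - ((C**2*C + 17*d) + d)/8 = 1/4 - ((C**3 + 17*d) + d)/8 = 1/4 - (C**3 + 18*d)/8 = 1/4 + (-9*d/4 - C**3/8) = 1/4 - 9*d/4 - C**3/8)
y(S, k) = -2 - (-5 + S + k)**3/8 (y(S, k) = 1/4 - 9/4*1 - ((k + S) - 5)**3/8 = 1/4 - 9/4 - ((S + k) - 5)**3/8 = 1/4 - 9/4 - (-5 + S + k)**3/8 = -2 - (-5 + S + k)**3/8)
y(268, 77)/5253 = (-2 - (-5 + 268 + 77)**3/8)/5253 = (-2 - 1/8*340**3)*(1/5253) = (-2 - 1/8*39304000)*(1/5253) = (-2 - 4913000)*(1/5253) = -4913002*1/5253 = -4913002/5253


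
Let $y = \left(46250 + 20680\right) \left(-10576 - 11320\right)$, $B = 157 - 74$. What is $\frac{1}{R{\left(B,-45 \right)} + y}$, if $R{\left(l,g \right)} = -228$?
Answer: $- \frac{1}{1465499508} \approx -6.8236 \cdot 10^{-10}$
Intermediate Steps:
$B = 83$ ($B = 157 - 74 = 83$)
$y = -1465499280$ ($y = 66930 \left(-21896\right) = -1465499280$)
$\frac{1}{R{\left(B,-45 \right)} + y} = \frac{1}{-228 - 1465499280} = \frac{1}{-1465499508} = - \frac{1}{1465499508}$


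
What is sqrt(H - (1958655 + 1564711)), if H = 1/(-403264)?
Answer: 5*I*sqrt(358110193856165)/50408 ≈ 1877.1*I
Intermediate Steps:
H = -1/403264 ≈ -2.4798e-6
sqrt(H - (1958655 + 1564711)) = sqrt(-1/403264 - (1958655 + 1564711)) = sqrt(-1/403264 - 1*3523366) = sqrt(-1/403264 - 3523366) = sqrt(-1420846666625/403264) = 5*I*sqrt(358110193856165)/50408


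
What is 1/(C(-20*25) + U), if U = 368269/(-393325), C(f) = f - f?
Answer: -393325/368269 ≈ -1.0680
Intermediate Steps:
C(f) = 0
U = -368269/393325 (U = 368269*(-1/393325) = -368269/393325 ≈ -0.93630)
1/(C(-20*25) + U) = 1/(0 - 368269/393325) = 1/(-368269/393325) = -393325/368269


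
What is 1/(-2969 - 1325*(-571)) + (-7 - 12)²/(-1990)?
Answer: -221281131/1219807315 ≈ -0.18141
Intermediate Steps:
1/(-2969 - 1325*(-571)) + (-7 - 12)²/(-1990) = -1/571/(-4294) + (-19)²*(-1/1990) = -1/4294*(-1/571) + 361*(-1/1990) = 1/2451874 - 361/1990 = -221281131/1219807315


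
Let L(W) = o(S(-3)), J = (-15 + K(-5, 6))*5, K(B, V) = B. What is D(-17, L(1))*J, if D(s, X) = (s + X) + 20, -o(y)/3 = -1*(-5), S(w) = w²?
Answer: 1200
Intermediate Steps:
J = -100 (J = (-15 - 5)*5 = -20*5 = -100)
o(y) = -15 (o(y) = -(-3)*(-5) = -3*5 = -15)
L(W) = -15
D(s, X) = 20 + X + s (D(s, X) = (X + s) + 20 = 20 + X + s)
D(-17, L(1))*J = (20 - 15 - 17)*(-100) = -12*(-100) = 1200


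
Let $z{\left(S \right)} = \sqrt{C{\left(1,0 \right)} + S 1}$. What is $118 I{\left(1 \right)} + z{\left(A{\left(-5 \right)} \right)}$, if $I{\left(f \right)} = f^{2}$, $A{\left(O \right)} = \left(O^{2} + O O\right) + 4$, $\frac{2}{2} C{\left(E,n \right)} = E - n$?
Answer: $118 + \sqrt{55} \approx 125.42$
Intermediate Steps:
$C{\left(E,n \right)} = E - n$
$A{\left(O \right)} = 4 + 2 O^{2}$ ($A{\left(O \right)} = \left(O^{2} + O^{2}\right) + 4 = 2 O^{2} + 4 = 4 + 2 O^{2}$)
$z{\left(S \right)} = \sqrt{1 + S}$ ($z{\left(S \right)} = \sqrt{\left(1 - 0\right) + S 1} = \sqrt{\left(1 + 0\right) + S} = \sqrt{1 + S}$)
$118 I{\left(1 \right)} + z{\left(A{\left(-5 \right)} \right)} = 118 \cdot 1^{2} + \sqrt{1 + \left(4 + 2 \left(-5\right)^{2}\right)} = 118 \cdot 1 + \sqrt{1 + \left(4 + 2 \cdot 25\right)} = 118 + \sqrt{1 + \left(4 + 50\right)} = 118 + \sqrt{1 + 54} = 118 + \sqrt{55}$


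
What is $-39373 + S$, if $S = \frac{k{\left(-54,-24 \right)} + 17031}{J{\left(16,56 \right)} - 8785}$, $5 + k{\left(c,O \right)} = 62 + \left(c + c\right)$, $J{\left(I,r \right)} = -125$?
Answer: $- \frac{11694347}{297} \approx -39375.0$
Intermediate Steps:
$k{\left(c,O \right)} = 57 + 2 c$ ($k{\left(c,O \right)} = -5 + \left(62 + \left(c + c\right)\right) = -5 + \left(62 + 2 c\right) = 57 + 2 c$)
$S = - \frac{566}{297}$ ($S = \frac{\left(57 + 2 \left(-54\right)\right) + 17031}{-125 - 8785} = \frac{\left(57 - 108\right) + 17031}{-8910} = \left(-51 + 17031\right) \left(- \frac{1}{8910}\right) = 16980 \left(- \frac{1}{8910}\right) = - \frac{566}{297} \approx -1.9057$)
$-39373 + S = -39373 - \frac{566}{297} = - \frac{11694347}{297}$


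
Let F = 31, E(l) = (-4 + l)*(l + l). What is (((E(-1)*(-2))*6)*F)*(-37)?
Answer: 137640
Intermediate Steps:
E(l) = 2*l*(-4 + l) (E(l) = (-4 + l)*(2*l) = 2*l*(-4 + l))
(((E(-1)*(-2))*6)*F)*(-37) = ((((2*(-1)*(-4 - 1))*(-2))*6)*31)*(-37) = ((((2*(-1)*(-5))*(-2))*6)*31)*(-37) = (((10*(-2))*6)*31)*(-37) = (-20*6*31)*(-37) = -120*31*(-37) = -3720*(-37) = 137640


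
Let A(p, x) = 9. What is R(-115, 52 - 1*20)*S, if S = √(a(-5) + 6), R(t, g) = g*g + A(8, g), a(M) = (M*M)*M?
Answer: 1033*I*√119 ≈ 11269.0*I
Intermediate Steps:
a(M) = M³ (a(M) = M²*M = M³)
R(t, g) = 9 + g² (R(t, g) = g*g + 9 = g² + 9 = 9 + g²)
S = I*√119 (S = √((-5)³ + 6) = √(-125 + 6) = √(-119) = I*√119 ≈ 10.909*I)
R(-115, 52 - 1*20)*S = (9 + (52 - 1*20)²)*(I*√119) = (9 + (52 - 20)²)*(I*√119) = (9 + 32²)*(I*√119) = (9 + 1024)*(I*√119) = 1033*(I*√119) = 1033*I*√119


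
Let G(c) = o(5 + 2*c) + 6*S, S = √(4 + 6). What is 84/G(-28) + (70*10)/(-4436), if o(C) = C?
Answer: -571459/276141 - 56*√10/249 ≈ -2.7806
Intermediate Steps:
S = √10 ≈ 3.1623
G(c) = 5 + 2*c + 6*√10 (G(c) = (5 + 2*c) + 6*√10 = 5 + 2*c + 6*√10)
84/G(-28) + (70*10)/(-4436) = 84/(5 + 2*(-28) + 6*√10) + (70*10)/(-4436) = 84/(5 - 56 + 6*√10) + 700*(-1/4436) = 84/(-51 + 6*√10) - 175/1109 = -175/1109 + 84/(-51 + 6*√10)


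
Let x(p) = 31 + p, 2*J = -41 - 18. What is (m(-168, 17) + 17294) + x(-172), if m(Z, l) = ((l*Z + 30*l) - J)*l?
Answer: -44455/2 ≈ -22228.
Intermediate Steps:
J = -59/2 (J = (-41 - 18)/2 = (½)*(-59) = -59/2 ≈ -29.500)
m(Z, l) = l*(59/2 + 30*l + Z*l) (m(Z, l) = ((l*Z + 30*l) - 1*(-59/2))*l = ((Z*l + 30*l) + 59/2)*l = ((30*l + Z*l) + 59/2)*l = (59/2 + 30*l + Z*l)*l = l*(59/2 + 30*l + Z*l))
(m(-168, 17) + 17294) + x(-172) = ((½)*17*(59 + 60*17 + 2*(-168)*17) + 17294) + (31 - 172) = ((½)*17*(59 + 1020 - 5712) + 17294) - 141 = ((½)*17*(-4633) + 17294) - 141 = (-78761/2 + 17294) - 141 = -44173/2 - 141 = -44455/2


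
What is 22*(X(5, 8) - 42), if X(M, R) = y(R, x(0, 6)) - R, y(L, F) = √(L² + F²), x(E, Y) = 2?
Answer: -1100 + 44*√17 ≈ -918.58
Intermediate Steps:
y(L, F) = √(F² + L²)
X(M, R) = √(4 + R²) - R (X(M, R) = √(2² + R²) - R = √(4 + R²) - R)
22*(X(5, 8) - 42) = 22*((√(4 + 8²) - 1*8) - 42) = 22*((√(4 + 64) - 8) - 42) = 22*((√68 - 8) - 42) = 22*((2*√17 - 8) - 42) = 22*((-8 + 2*√17) - 42) = 22*(-50 + 2*√17) = -1100 + 44*√17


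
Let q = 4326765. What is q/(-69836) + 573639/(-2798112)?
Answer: -1012236143407/16284079136 ≈ -62.161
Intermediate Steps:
q/(-69836) + 573639/(-2798112) = 4326765/(-69836) + 573639/(-2798112) = 4326765*(-1/69836) + 573639*(-1/2798112) = -4326765/69836 - 191213/932704 = -1012236143407/16284079136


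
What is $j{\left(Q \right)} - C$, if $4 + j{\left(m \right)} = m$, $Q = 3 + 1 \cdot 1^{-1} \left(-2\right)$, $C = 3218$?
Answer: $-3221$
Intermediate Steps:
$Q = 1$ ($Q = 3 + 1 \cdot 1 \left(-2\right) = 3 + 1 \left(-2\right) = 3 - 2 = 1$)
$j{\left(m \right)} = -4 + m$
$j{\left(Q \right)} - C = \left(-4 + 1\right) - 3218 = -3 - 3218 = -3221$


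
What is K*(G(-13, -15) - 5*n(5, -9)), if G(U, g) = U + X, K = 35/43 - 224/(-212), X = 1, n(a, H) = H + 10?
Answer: -72471/2279 ≈ -31.799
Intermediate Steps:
n(a, H) = 10 + H
K = 4263/2279 (K = 35*(1/43) - 224*(-1/212) = 35/43 + 56/53 = 4263/2279 ≈ 1.8706)
G(U, g) = 1 + U (G(U, g) = U + 1 = 1 + U)
K*(G(-13, -15) - 5*n(5, -9)) = 4263*((1 - 13) - 5*(10 - 9))/2279 = 4263*(-12 - 5*1)/2279 = 4263*(-12 - 5)/2279 = (4263/2279)*(-17) = -72471/2279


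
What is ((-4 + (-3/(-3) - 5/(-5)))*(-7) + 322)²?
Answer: 112896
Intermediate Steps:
((-4 + (-3/(-3) - 5/(-5)))*(-7) + 322)² = ((-4 + (-3*(-⅓) - 5*(-⅕)))*(-7) + 322)² = ((-4 + (1 + 1))*(-7) + 322)² = ((-4 + 2)*(-7) + 322)² = (-2*(-7) + 322)² = (14 + 322)² = 336² = 112896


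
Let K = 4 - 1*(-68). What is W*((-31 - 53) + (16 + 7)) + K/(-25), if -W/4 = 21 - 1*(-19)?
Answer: 243928/25 ≈ 9757.1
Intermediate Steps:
W = -160 (W = -4*(21 - 1*(-19)) = -4*(21 + 19) = -4*40 = -160)
K = 72 (K = 4 + 68 = 72)
W*((-31 - 53) + (16 + 7)) + K/(-25) = -160*((-31 - 53) + (16 + 7)) + 72/(-25) = -160*(-84 + 23) + 72*(-1/25) = -160*(-61) - 72/25 = 9760 - 72/25 = 243928/25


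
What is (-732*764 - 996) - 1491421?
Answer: -2051665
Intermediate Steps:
(-732*764 - 996) - 1491421 = (-559248 - 996) - 1491421 = -560244 - 1491421 = -2051665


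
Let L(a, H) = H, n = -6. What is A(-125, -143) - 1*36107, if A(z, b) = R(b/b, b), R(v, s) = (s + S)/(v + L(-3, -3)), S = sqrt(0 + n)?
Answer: -72071/2 - I*sqrt(6)/2 ≈ -36036.0 - 1.2247*I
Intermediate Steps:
S = I*sqrt(6) (S = sqrt(0 - 6) = sqrt(-6) = I*sqrt(6) ≈ 2.4495*I)
R(v, s) = (s + I*sqrt(6))/(-3 + v) (R(v, s) = (s + I*sqrt(6))/(v - 3) = (s + I*sqrt(6))/(-3 + v))
A(z, b) = -b/2 - I*sqrt(6)/2 (A(z, b) = (b + I*sqrt(6))/(-3 + b/b) = (b + I*sqrt(6))/(-3 + 1) = (b + I*sqrt(6))/(-2) = -(b + I*sqrt(6))/2 = -b/2 - I*sqrt(6)/2)
A(-125, -143) - 1*36107 = (-1/2*(-143) - I*sqrt(6)/2) - 1*36107 = (143/2 - I*sqrt(6)/2) - 36107 = -72071/2 - I*sqrt(6)/2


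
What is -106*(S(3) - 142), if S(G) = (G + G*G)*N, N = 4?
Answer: 9964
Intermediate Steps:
S(G) = 4*G + 4*G² (S(G) = (G + G*G)*4 = (G + G²)*4 = 4*G + 4*G²)
-106*(S(3) - 142) = -106*(4*3*(1 + 3) - 142) = -106*(4*3*4 - 142) = -106*(48 - 142) = -106*(-94) = 9964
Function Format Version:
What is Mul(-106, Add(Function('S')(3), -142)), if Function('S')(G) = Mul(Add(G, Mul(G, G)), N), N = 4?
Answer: 9964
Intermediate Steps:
Function('S')(G) = Add(Mul(4, G), Mul(4, Pow(G, 2))) (Function('S')(G) = Mul(Add(G, Mul(G, G)), 4) = Mul(Add(G, Pow(G, 2)), 4) = Add(Mul(4, G), Mul(4, Pow(G, 2))))
Mul(-106, Add(Function('S')(3), -142)) = Mul(-106, Add(Mul(4, 3, Add(1, 3)), -142)) = Mul(-106, Add(Mul(4, 3, 4), -142)) = Mul(-106, Add(48, -142)) = Mul(-106, -94) = 9964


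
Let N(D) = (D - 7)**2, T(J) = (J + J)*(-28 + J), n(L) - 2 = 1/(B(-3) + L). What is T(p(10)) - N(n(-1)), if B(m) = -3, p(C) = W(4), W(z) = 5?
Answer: -4121/16 ≈ -257.56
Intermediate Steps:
p(C) = 5
n(L) = 2 + 1/(-3 + L)
T(J) = 2*J*(-28 + J) (T(J) = (2*J)*(-28 + J) = 2*J*(-28 + J))
N(D) = (-7 + D)**2
T(p(10)) - N(n(-1)) = 2*5*(-28 + 5) - (-7 + (-5 + 2*(-1))/(-3 - 1))**2 = 2*5*(-23) - (-7 + (-5 - 2)/(-4))**2 = -230 - (-7 - 1/4*(-7))**2 = -230 - (-7 + 7/4)**2 = -230 - (-21/4)**2 = -230 - 1*441/16 = -230 - 441/16 = -4121/16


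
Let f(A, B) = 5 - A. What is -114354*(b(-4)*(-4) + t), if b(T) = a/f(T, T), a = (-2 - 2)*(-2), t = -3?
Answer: 749654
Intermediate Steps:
a = 8 (a = -4*(-2) = 8)
b(T) = 8/(5 - T)
-114354*(b(-4)*(-4) + t) = -114354*(-8/(-5 - 4)*(-4) - 3) = -114354*(-8/(-9)*(-4) - 3) = -114354*(-8*(-1/9)*(-4) - 3) = -114354*((8/9)*(-4) - 3) = -114354*(-32/9 - 3) = -114354*(-59/9) = 749654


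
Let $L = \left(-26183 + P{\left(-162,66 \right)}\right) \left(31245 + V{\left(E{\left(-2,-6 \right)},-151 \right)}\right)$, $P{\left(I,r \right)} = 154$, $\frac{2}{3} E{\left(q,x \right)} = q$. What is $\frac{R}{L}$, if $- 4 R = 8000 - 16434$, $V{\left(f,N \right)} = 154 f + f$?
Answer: $- \frac{4217}{1602345240} \approx -2.6318 \cdot 10^{-6}$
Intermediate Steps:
$E{\left(q,x \right)} = \frac{3 q}{2}$
$V{\left(f,N \right)} = 155 f$
$L = -801172620$ ($L = \left(-26183 + 154\right) \left(31245 + 155 \cdot \frac{3}{2} \left(-2\right)\right) = - 26029 \left(31245 + 155 \left(-3\right)\right) = - 26029 \left(31245 - 465\right) = \left(-26029\right) 30780 = -801172620$)
$R = \frac{4217}{2}$ ($R = - \frac{8000 - 16434}{4} = \left(- \frac{1}{4}\right) \left(-8434\right) = \frac{4217}{2} \approx 2108.5$)
$\frac{R}{L} = \frac{4217}{2 \left(-801172620\right)} = \frac{4217}{2} \left(- \frac{1}{801172620}\right) = - \frac{4217}{1602345240}$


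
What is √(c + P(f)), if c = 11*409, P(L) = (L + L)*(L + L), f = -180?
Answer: √134099 ≈ 366.20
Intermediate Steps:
P(L) = 4*L² (P(L) = (2*L)*(2*L) = 4*L²)
c = 4499
√(c + P(f)) = √(4499 + 4*(-180)²) = √(4499 + 4*32400) = √(4499 + 129600) = √134099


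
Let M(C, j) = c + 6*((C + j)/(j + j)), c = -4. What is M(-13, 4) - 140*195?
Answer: -109243/4 ≈ -27311.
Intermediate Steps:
M(C, j) = -4 + 3*(C + j)/j (M(C, j) = -4 + 6*((C + j)/(j + j)) = -4 + 6*((C + j)/((2*j))) = -4 + 6*((C + j)*(1/(2*j))) = -4 + 6*((C + j)/(2*j)) = -4 + 3*(C + j)/j)
M(-13, 4) - 140*195 = (-1*4 + 3*(-13))/4 - 140*195 = (-4 - 39)/4 - 27300 = (¼)*(-43) - 27300 = -43/4 - 27300 = -109243/4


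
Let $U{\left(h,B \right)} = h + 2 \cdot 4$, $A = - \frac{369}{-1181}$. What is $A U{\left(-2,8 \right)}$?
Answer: $\frac{2214}{1181} \approx 1.8747$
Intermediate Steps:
$A = \frac{369}{1181}$ ($A = \left(-369\right) \left(- \frac{1}{1181}\right) = \frac{369}{1181} \approx 0.31245$)
$U{\left(h,B \right)} = 8 + h$ ($U{\left(h,B \right)} = h + 8 = 8 + h$)
$A U{\left(-2,8 \right)} = \frac{369 \left(8 - 2\right)}{1181} = \frac{369}{1181} \cdot 6 = \frac{2214}{1181}$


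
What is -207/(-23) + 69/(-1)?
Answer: -60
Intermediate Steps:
-207/(-23) + 69/(-1) = -207*(-1/23) + 69*(-1) = 9 - 69 = -60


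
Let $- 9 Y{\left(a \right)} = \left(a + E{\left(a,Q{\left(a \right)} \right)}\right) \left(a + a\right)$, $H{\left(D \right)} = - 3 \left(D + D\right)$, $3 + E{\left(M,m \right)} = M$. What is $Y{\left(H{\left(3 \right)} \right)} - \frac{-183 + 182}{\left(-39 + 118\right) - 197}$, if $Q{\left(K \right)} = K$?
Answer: $- \frac{18409}{118} \approx -156.01$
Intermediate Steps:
$E{\left(M,m \right)} = -3 + M$
$H{\left(D \right)} = - 6 D$ ($H{\left(D \right)} = - 3 \cdot 2 D = - 6 D$)
$Y{\left(a \right)} = - \frac{2 a \left(-3 + 2 a\right)}{9}$ ($Y{\left(a \right)} = - \frac{\left(a + \left(-3 + a\right)\right) \left(a + a\right)}{9} = - \frac{\left(-3 + 2 a\right) 2 a}{9} = - \frac{2 a \left(-3 + 2 a\right)}{9}$)
$Y{\left(H{\left(3 \right)} \right)} - \frac{-183 + 182}{\left(-39 + 118\right) - 197} = \frac{2 \left(\left(-6\right) 3\right) \left(3 - 2 \left(\left(-6\right) 3\right)\right)}{9} - \frac{-183 + 182}{\left(-39 + 118\right) - 197} = \frac{2}{9} \left(-18\right) \left(3 - -36\right) - - \frac{1}{79 - 197} = \frac{2}{9} \left(-18\right) \left(3 + 36\right) - - \frac{1}{-118} = \frac{2}{9} \left(-18\right) 39 - \left(-1\right) \left(- \frac{1}{118}\right) = -156 - \frac{1}{118} = - \frac{18409}{118}$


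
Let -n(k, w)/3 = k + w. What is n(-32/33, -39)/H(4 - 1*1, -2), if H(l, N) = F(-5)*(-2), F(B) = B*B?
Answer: -1319/550 ≈ -2.3982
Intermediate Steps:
F(B) = B**2
H(l, N) = -50 (H(l, N) = (-5)**2*(-2) = 25*(-2) = -50)
n(k, w) = -3*k - 3*w (n(k, w) = -3*(k + w) = -3*k - 3*w)
n(-32/33, -39)/H(4 - 1*1, -2) = (-(-96)/33 - 3*(-39))/(-50) = -(-(-96)/33 + 117)/50 = -(-3*(-32/33) + 117)/50 = -(32/11 + 117)/50 = -1/50*1319/11 = -1319/550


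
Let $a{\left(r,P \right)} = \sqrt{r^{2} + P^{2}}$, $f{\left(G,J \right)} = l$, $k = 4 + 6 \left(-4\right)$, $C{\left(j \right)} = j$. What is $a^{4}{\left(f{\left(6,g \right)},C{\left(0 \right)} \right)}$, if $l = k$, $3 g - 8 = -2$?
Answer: $160000$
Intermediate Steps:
$g = 2$ ($g = \frac{8}{3} + \frac{1}{3} \left(-2\right) = \frac{8}{3} - \frac{2}{3} = 2$)
$k = -20$ ($k = 4 - 24 = -20$)
$l = -20$
$f{\left(G,J \right)} = -20$
$a{\left(r,P \right)} = \sqrt{P^{2} + r^{2}}$
$a^{4}{\left(f{\left(6,g \right)},C{\left(0 \right)} \right)} = \left(\sqrt{0^{2} + \left(-20\right)^{2}}\right)^{4} = \left(\sqrt{0 + 400}\right)^{4} = \left(\sqrt{400}\right)^{4} = 20^{4} = 160000$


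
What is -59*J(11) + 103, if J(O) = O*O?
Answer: -7036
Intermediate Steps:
J(O) = O**2
-59*J(11) + 103 = -59*11**2 + 103 = -59*121 + 103 = -7139 + 103 = -7036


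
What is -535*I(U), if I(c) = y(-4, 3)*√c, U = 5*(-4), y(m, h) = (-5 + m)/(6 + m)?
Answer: 4815*I*√5 ≈ 10767.0*I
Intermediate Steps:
y(m, h) = (-5 + m)/(6 + m)
U = -20
I(c) = -9*√c/2 (I(c) = ((-5 - 4)/(6 - 4))*√c = (-9/2)*√c = ((½)*(-9))*√c = -9*√c/2)
-535*I(U) = -(-4815)*√(-20)/2 = -(-4815)*2*I*√5/2 = -(-4815)*I*√5 = 4815*I*√5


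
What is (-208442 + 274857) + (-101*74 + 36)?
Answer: 58977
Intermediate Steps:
(-208442 + 274857) + (-101*74 + 36) = 66415 + (-7474 + 36) = 66415 - 7438 = 58977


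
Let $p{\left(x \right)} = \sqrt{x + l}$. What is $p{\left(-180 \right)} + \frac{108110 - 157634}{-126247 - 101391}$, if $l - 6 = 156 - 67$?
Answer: $\frac{24762}{113819} + i \sqrt{85} \approx 0.21756 + 9.2195 i$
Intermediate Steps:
$l = 95$ ($l = 6 + \left(156 - 67\right) = 6 + 89 = 95$)
$p{\left(x \right)} = \sqrt{95 + x}$ ($p{\left(x \right)} = \sqrt{x + 95} = \sqrt{95 + x}$)
$p{\left(-180 \right)} + \frac{108110 - 157634}{-126247 - 101391} = \sqrt{95 - 180} + \frac{108110 - 157634}{-126247 - 101391} = \sqrt{-85} - \frac{49524}{-126247 - 101391} = i \sqrt{85} - \frac{49524}{-126247 - 101391} = i \sqrt{85} - \frac{49524}{-227638} = i \sqrt{85} - - \frac{24762}{113819} = i \sqrt{85} + \frac{24762}{113819} = \frac{24762}{113819} + i \sqrt{85}$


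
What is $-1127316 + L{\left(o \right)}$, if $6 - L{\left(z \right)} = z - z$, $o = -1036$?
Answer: $-1127310$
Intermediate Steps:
$L{\left(z \right)} = 6$ ($L{\left(z \right)} = 6 - \left(z - z\right) = 6 - 0 = 6 + 0 = 6$)
$-1127316 + L{\left(o \right)} = -1127316 + 6 = -1127310$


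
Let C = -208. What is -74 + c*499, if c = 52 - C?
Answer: 129666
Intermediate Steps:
c = 260 (c = 52 - 1*(-208) = 52 + 208 = 260)
-74 + c*499 = -74 + 260*499 = -74 + 129740 = 129666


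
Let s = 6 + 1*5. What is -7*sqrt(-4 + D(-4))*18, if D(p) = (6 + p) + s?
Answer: -378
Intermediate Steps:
s = 11 (s = 6 + 5 = 11)
D(p) = 17 + p (D(p) = (6 + p) + 11 = 17 + p)
-7*sqrt(-4 + D(-4))*18 = -7*sqrt(-4 + (17 - 4))*18 = -7*sqrt(-4 + 13)*18 = -7*sqrt(9)*18 = -7*3*18 = -21*18 = -378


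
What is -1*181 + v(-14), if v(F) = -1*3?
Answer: -184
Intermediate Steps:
v(F) = -3
-1*181 + v(-14) = -1*181 - 3 = -181 - 3 = -184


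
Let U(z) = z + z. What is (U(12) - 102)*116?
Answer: -9048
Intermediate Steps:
U(z) = 2*z
(U(12) - 102)*116 = (2*12 - 102)*116 = (24 - 102)*116 = -78*116 = -9048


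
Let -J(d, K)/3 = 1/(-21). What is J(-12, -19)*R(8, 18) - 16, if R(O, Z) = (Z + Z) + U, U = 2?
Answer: -74/7 ≈ -10.571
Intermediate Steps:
R(O, Z) = 2 + 2*Z (R(O, Z) = (Z + Z) + 2 = 2*Z + 2 = 2 + 2*Z)
J(d, K) = ⅐ (J(d, K) = -3/(-21) = -3*(-1/21) = ⅐)
J(-12, -19)*R(8, 18) - 16 = (2 + 2*18)/7 - 16 = (2 + 36)/7 - 16 = (⅐)*38 - 16 = 38/7 - 16 = -74/7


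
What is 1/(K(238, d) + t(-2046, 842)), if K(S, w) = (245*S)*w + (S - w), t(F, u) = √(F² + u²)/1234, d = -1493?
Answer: -33140918583211/2885085948212372119119 - 617*√1223770/2885085948212372119119 ≈ -1.1487e-8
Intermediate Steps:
t(F, u) = √(F² + u²)/1234 (t(F, u) = √(F² + u²)*(1/1234) = √(F² + u²)/1234)
K(S, w) = S - w + 245*S*w (K(S, w) = 245*S*w + (S - w) = S - w + 245*S*w)
1/(K(238, d) + t(-2046, 842)) = 1/((238 - 1*(-1493) + 245*238*(-1493)) + √((-2046)² + 842²)/1234) = 1/((238 + 1493 - 87056830) + √(4186116 + 708964)/1234) = 1/(-87055099 + √4895080/1234) = 1/(-87055099 + (2*√1223770)/1234) = 1/(-87055099 + √1223770/617)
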